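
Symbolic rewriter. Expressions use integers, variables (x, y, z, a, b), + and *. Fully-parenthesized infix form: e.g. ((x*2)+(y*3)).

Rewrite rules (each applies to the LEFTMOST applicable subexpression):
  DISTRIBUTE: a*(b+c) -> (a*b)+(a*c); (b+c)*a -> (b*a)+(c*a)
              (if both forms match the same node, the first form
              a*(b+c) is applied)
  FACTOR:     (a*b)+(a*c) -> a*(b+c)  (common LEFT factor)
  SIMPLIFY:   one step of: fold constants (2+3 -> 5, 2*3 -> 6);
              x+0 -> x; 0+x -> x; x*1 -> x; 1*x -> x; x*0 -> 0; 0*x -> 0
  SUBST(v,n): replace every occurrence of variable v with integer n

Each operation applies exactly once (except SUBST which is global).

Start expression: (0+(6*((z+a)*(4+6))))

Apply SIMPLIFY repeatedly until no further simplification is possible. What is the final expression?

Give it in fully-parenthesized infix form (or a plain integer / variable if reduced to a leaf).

Start: (0+(6*((z+a)*(4+6))))
Step 1: at root: (0+(6*((z+a)*(4+6)))) -> (6*((z+a)*(4+6))); overall: (0+(6*((z+a)*(4+6)))) -> (6*((z+a)*(4+6)))
Step 2: at RR: (4+6) -> 10; overall: (6*((z+a)*(4+6))) -> (6*((z+a)*10))
Fixed point: (6*((z+a)*10))

Answer: (6*((z+a)*10))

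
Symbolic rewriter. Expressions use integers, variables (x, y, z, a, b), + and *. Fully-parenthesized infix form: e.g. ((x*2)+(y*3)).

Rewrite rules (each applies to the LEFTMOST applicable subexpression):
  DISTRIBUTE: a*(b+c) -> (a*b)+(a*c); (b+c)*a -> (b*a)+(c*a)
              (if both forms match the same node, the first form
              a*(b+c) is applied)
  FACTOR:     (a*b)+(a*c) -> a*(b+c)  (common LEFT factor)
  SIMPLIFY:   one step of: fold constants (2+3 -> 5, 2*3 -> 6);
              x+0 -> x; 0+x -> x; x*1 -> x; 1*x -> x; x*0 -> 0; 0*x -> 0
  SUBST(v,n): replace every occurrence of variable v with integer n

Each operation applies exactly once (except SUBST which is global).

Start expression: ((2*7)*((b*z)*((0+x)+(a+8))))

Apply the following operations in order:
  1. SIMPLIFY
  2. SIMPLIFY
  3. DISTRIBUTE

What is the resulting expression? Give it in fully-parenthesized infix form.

Start: ((2*7)*((b*z)*((0+x)+(a+8))))
Apply SIMPLIFY at L (target: (2*7)): ((2*7)*((b*z)*((0+x)+(a+8)))) -> (14*((b*z)*((0+x)+(a+8))))
Apply SIMPLIFY at RRL (target: (0+x)): (14*((b*z)*((0+x)+(a+8)))) -> (14*((b*z)*(x+(a+8))))
Apply DISTRIBUTE at R (target: ((b*z)*(x+(a+8)))): (14*((b*z)*(x+(a+8)))) -> (14*(((b*z)*x)+((b*z)*(a+8))))

Answer: (14*(((b*z)*x)+((b*z)*(a+8))))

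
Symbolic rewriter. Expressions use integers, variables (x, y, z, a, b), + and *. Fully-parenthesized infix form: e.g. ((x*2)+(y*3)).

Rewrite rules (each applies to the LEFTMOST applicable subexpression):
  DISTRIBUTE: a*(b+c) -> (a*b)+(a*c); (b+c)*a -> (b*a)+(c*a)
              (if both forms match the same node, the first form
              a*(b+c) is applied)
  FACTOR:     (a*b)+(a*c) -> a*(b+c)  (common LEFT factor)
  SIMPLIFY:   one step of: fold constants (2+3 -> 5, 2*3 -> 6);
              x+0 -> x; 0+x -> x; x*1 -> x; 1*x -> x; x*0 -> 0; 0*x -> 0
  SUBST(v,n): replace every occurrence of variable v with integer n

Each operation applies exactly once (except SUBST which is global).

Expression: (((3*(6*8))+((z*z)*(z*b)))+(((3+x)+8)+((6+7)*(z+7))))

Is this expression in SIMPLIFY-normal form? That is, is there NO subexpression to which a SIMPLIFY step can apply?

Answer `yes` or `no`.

Answer: no

Derivation:
Expression: (((3*(6*8))+((z*z)*(z*b)))+(((3+x)+8)+((6+7)*(z+7))))
Scanning for simplifiable subexpressions (pre-order)...
  at root: (((3*(6*8))+((z*z)*(z*b)))+(((3+x)+8)+((6+7)*(z+7)))) (not simplifiable)
  at L: ((3*(6*8))+((z*z)*(z*b))) (not simplifiable)
  at LL: (3*(6*8)) (not simplifiable)
  at LLR: (6*8) (SIMPLIFIABLE)
  at LR: ((z*z)*(z*b)) (not simplifiable)
  at LRL: (z*z) (not simplifiable)
  at LRR: (z*b) (not simplifiable)
  at R: (((3+x)+8)+((6+7)*(z+7))) (not simplifiable)
  at RL: ((3+x)+8) (not simplifiable)
  at RLL: (3+x) (not simplifiable)
  at RR: ((6+7)*(z+7)) (not simplifiable)
  at RRL: (6+7) (SIMPLIFIABLE)
  at RRR: (z+7) (not simplifiable)
Found simplifiable subexpr at path LLR: (6*8)
One SIMPLIFY step would give: (((3*48)+((z*z)*(z*b)))+(((3+x)+8)+((6+7)*(z+7))))
-> NOT in normal form.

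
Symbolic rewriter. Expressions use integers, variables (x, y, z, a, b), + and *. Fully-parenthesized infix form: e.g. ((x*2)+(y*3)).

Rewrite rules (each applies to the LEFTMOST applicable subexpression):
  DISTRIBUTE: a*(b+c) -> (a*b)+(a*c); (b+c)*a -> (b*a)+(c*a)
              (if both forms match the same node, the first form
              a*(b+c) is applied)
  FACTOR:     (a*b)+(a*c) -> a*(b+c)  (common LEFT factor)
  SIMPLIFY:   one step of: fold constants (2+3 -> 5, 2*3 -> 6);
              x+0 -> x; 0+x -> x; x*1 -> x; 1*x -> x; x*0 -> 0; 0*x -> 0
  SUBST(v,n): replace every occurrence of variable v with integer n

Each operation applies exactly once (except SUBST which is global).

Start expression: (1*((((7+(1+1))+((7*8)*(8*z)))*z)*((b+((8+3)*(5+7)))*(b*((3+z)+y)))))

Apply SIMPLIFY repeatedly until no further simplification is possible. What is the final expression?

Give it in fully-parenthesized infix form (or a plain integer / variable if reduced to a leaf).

Start: (1*((((7+(1+1))+((7*8)*(8*z)))*z)*((b+((8+3)*(5+7)))*(b*((3+z)+y)))))
Step 1: at root: (1*((((7+(1+1))+((7*8)*(8*z)))*z)*((b+((8+3)*(5+7)))*(b*((3+z)+y))))) -> ((((7+(1+1))+((7*8)*(8*z)))*z)*((b+((8+3)*(5+7)))*(b*((3+z)+y)))); overall: (1*((((7+(1+1))+((7*8)*(8*z)))*z)*((b+((8+3)*(5+7)))*(b*((3+z)+y))))) -> ((((7+(1+1))+((7*8)*(8*z)))*z)*((b+((8+3)*(5+7)))*(b*((3+z)+y))))
Step 2: at LLLR: (1+1) -> 2; overall: ((((7+(1+1))+((7*8)*(8*z)))*z)*((b+((8+3)*(5+7)))*(b*((3+z)+y)))) -> ((((7+2)+((7*8)*(8*z)))*z)*((b+((8+3)*(5+7)))*(b*((3+z)+y))))
Step 3: at LLL: (7+2) -> 9; overall: ((((7+2)+((7*8)*(8*z)))*z)*((b+((8+3)*(5+7)))*(b*((3+z)+y)))) -> (((9+((7*8)*(8*z)))*z)*((b+((8+3)*(5+7)))*(b*((3+z)+y))))
Step 4: at LLRL: (7*8) -> 56; overall: (((9+((7*8)*(8*z)))*z)*((b+((8+3)*(5+7)))*(b*((3+z)+y)))) -> (((9+(56*(8*z)))*z)*((b+((8+3)*(5+7)))*(b*((3+z)+y))))
Step 5: at RLRL: (8+3) -> 11; overall: (((9+(56*(8*z)))*z)*((b+((8+3)*(5+7)))*(b*((3+z)+y)))) -> (((9+(56*(8*z)))*z)*((b+(11*(5+7)))*(b*((3+z)+y))))
Step 6: at RLRR: (5+7) -> 12; overall: (((9+(56*(8*z)))*z)*((b+(11*(5+7)))*(b*((3+z)+y)))) -> (((9+(56*(8*z)))*z)*((b+(11*12))*(b*((3+z)+y))))
Step 7: at RLR: (11*12) -> 132; overall: (((9+(56*(8*z)))*z)*((b+(11*12))*(b*((3+z)+y)))) -> (((9+(56*(8*z)))*z)*((b+132)*(b*((3+z)+y))))
Fixed point: (((9+(56*(8*z)))*z)*((b+132)*(b*((3+z)+y))))

Answer: (((9+(56*(8*z)))*z)*((b+132)*(b*((3+z)+y))))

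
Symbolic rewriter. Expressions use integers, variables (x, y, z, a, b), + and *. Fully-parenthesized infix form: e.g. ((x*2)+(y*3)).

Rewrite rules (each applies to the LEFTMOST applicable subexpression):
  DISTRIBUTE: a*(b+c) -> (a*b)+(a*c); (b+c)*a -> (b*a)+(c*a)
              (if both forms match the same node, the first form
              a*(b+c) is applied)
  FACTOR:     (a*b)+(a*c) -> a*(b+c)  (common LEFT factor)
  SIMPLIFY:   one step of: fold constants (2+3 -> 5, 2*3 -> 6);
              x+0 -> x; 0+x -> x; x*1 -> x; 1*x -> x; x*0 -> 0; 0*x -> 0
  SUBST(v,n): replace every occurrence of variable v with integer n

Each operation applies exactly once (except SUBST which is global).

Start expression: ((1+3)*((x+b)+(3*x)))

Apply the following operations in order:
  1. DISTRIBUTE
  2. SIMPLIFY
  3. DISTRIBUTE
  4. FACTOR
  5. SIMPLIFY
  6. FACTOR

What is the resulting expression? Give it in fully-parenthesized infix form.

Answer: (4*((x+b)+(3*x)))

Derivation:
Start: ((1+3)*((x+b)+(3*x)))
Apply DISTRIBUTE at root (target: ((1+3)*((x+b)+(3*x)))): ((1+3)*((x+b)+(3*x))) -> (((1+3)*(x+b))+((1+3)*(3*x)))
Apply SIMPLIFY at LL (target: (1+3)): (((1+3)*(x+b))+((1+3)*(3*x))) -> ((4*(x+b))+((1+3)*(3*x)))
Apply DISTRIBUTE at L (target: (4*(x+b))): ((4*(x+b))+((1+3)*(3*x))) -> (((4*x)+(4*b))+((1+3)*(3*x)))
Apply FACTOR at L (target: ((4*x)+(4*b))): (((4*x)+(4*b))+((1+3)*(3*x))) -> ((4*(x+b))+((1+3)*(3*x)))
Apply SIMPLIFY at RL (target: (1+3)): ((4*(x+b))+((1+3)*(3*x))) -> ((4*(x+b))+(4*(3*x)))
Apply FACTOR at root (target: ((4*(x+b))+(4*(3*x)))): ((4*(x+b))+(4*(3*x))) -> (4*((x+b)+(3*x)))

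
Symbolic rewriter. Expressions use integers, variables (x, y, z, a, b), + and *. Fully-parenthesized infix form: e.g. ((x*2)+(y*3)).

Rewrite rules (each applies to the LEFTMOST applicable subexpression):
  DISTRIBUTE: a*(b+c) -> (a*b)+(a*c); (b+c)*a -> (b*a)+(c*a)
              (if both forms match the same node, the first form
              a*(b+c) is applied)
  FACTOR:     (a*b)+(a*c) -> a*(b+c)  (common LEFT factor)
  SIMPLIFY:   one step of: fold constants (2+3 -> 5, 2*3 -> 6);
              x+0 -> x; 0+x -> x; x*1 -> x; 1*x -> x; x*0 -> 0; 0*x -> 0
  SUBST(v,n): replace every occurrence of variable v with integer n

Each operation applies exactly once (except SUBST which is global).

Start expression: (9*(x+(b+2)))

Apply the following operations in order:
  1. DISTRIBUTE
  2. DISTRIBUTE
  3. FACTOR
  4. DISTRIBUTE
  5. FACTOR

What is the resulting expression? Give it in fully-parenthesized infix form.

Answer: ((9*x)+(9*(b+2)))

Derivation:
Start: (9*(x+(b+2)))
Apply DISTRIBUTE at root (target: (9*(x+(b+2)))): (9*(x+(b+2))) -> ((9*x)+(9*(b+2)))
Apply DISTRIBUTE at R (target: (9*(b+2))): ((9*x)+(9*(b+2))) -> ((9*x)+((9*b)+(9*2)))
Apply FACTOR at R (target: ((9*b)+(9*2))): ((9*x)+((9*b)+(9*2))) -> ((9*x)+(9*(b+2)))
Apply DISTRIBUTE at R (target: (9*(b+2))): ((9*x)+(9*(b+2))) -> ((9*x)+((9*b)+(9*2)))
Apply FACTOR at R (target: ((9*b)+(9*2))): ((9*x)+((9*b)+(9*2))) -> ((9*x)+(9*(b+2)))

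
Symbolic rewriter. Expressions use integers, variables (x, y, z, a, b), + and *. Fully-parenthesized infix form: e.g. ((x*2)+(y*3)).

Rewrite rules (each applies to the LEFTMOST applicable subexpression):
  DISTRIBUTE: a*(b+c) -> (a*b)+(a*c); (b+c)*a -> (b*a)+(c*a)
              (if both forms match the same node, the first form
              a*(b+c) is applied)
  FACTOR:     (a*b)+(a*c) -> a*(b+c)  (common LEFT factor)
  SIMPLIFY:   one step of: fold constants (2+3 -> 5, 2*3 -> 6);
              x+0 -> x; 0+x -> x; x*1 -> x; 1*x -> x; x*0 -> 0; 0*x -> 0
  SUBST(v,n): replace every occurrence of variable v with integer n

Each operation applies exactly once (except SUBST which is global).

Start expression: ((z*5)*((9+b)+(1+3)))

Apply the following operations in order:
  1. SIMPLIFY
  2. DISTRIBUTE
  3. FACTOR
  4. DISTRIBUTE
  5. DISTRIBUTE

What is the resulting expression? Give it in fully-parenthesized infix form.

Answer: ((((z*5)*9)+((z*5)*b))+((z*5)*4))

Derivation:
Start: ((z*5)*((9+b)+(1+3)))
Apply SIMPLIFY at RR (target: (1+3)): ((z*5)*((9+b)+(1+3))) -> ((z*5)*((9+b)+4))
Apply DISTRIBUTE at root (target: ((z*5)*((9+b)+4))): ((z*5)*((9+b)+4)) -> (((z*5)*(9+b))+((z*5)*4))
Apply FACTOR at root (target: (((z*5)*(9+b))+((z*5)*4))): (((z*5)*(9+b))+((z*5)*4)) -> ((z*5)*((9+b)+4))
Apply DISTRIBUTE at root (target: ((z*5)*((9+b)+4))): ((z*5)*((9+b)+4)) -> (((z*5)*(9+b))+((z*5)*4))
Apply DISTRIBUTE at L (target: ((z*5)*(9+b))): (((z*5)*(9+b))+((z*5)*4)) -> ((((z*5)*9)+((z*5)*b))+((z*5)*4))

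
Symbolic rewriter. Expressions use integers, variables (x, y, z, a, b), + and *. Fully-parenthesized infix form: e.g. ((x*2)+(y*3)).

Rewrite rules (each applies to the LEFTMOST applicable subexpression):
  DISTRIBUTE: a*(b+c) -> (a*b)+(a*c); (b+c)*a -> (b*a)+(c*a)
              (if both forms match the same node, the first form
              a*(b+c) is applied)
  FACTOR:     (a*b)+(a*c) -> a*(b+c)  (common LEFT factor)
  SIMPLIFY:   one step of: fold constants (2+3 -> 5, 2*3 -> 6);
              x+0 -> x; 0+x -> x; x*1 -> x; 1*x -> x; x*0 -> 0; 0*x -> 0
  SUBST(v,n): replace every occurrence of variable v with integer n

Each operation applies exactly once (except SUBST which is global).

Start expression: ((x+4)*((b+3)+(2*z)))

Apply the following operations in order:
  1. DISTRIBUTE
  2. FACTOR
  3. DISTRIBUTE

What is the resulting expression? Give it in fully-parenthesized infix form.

Answer: (((x+4)*(b+3))+((x+4)*(2*z)))

Derivation:
Start: ((x+4)*((b+3)+(2*z)))
Apply DISTRIBUTE at root (target: ((x+4)*((b+3)+(2*z)))): ((x+4)*((b+3)+(2*z))) -> (((x+4)*(b+3))+((x+4)*(2*z)))
Apply FACTOR at root (target: (((x+4)*(b+3))+((x+4)*(2*z)))): (((x+4)*(b+3))+((x+4)*(2*z))) -> ((x+4)*((b+3)+(2*z)))
Apply DISTRIBUTE at root (target: ((x+4)*((b+3)+(2*z)))): ((x+4)*((b+3)+(2*z))) -> (((x+4)*(b+3))+((x+4)*(2*z)))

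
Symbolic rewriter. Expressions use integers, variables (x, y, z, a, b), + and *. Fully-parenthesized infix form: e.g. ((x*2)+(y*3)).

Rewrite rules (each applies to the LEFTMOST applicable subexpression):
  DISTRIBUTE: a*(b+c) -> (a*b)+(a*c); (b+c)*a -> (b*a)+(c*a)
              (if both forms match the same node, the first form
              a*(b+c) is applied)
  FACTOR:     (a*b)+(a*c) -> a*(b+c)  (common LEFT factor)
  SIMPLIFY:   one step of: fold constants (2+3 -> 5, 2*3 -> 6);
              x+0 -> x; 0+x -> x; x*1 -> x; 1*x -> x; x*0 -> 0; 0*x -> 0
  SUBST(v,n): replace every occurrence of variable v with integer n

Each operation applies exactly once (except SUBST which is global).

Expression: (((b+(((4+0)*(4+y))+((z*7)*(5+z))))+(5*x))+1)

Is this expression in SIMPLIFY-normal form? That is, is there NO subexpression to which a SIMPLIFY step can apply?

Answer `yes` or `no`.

Answer: no

Derivation:
Expression: (((b+(((4+0)*(4+y))+((z*7)*(5+z))))+(5*x))+1)
Scanning for simplifiable subexpressions (pre-order)...
  at root: (((b+(((4+0)*(4+y))+((z*7)*(5+z))))+(5*x))+1) (not simplifiable)
  at L: ((b+(((4+0)*(4+y))+((z*7)*(5+z))))+(5*x)) (not simplifiable)
  at LL: (b+(((4+0)*(4+y))+((z*7)*(5+z)))) (not simplifiable)
  at LLR: (((4+0)*(4+y))+((z*7)*(5+z))) (not simplifiable)
  at LLRL: ((4+0)*(4+y)) (not simplifiable)
  at LLRLL: (4+0) (SIMPLIFIABLE)
  at LLRLR: (4+y) (not simplifiable)
  at LLRR: ((z*7)*(5+z)) (not simplifiable)
  at LLRRL: (z*7) (not simplifiable)
  at LLRRR: (5+z) (not simplifiable)
  at LR: (5*x) (not simplifiable)
Found simplifiable subexpr at path LLRLL: (4+0)
One SIMPLIFY step would give: (((b+((4*(4+y))+((z*7)*(5+z))))+(5*x))+1)
-> NOT in normal form.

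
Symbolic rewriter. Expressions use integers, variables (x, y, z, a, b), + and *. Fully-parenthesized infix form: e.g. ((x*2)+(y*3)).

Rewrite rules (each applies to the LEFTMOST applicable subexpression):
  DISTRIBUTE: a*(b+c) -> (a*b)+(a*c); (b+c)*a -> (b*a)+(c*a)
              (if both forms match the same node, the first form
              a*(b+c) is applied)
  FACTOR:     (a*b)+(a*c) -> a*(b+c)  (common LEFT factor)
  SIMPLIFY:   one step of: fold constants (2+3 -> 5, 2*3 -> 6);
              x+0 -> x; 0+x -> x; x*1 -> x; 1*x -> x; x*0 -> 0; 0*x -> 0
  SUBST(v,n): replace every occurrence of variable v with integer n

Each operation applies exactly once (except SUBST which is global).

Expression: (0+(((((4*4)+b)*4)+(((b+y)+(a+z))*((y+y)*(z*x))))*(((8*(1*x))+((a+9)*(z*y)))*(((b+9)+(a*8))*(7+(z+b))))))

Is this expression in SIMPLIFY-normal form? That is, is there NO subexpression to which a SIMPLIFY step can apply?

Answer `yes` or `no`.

Expression: (0+(((((4*4)+b)*4)+(((b+y)+(a+z))*((y+y)*(z*x))))*(((8*(1*x))+((a+9)*(z*y)))*(((b+9)+(a*8))*(7+(z+b))))))
Scanning for simplifiable subexpressions (pre-order)...
  at root: (0+(((((4*4)+b)*4)+(((b+y)+(a+z))*((y+y)*(z*x))))*(((8*(1*x))+((a+9)*(z*y)))*(((b+9)+(a*8))*(7+(z+b)))))) (SIMPLIFIABLE)
  at R: (((((4*4)+b)*4)+(((b+y)+(a+z))*((y+y)*(z*x))))*(((8*(1*x))+((a+9)*(z*y)))*(((b+9)+(a*8))*(7+(z+b))))) (not simplifiable)
  at RL: ((((4*4)+b)*4)+(((b+y)+(a+z))*((y+y)*(z*x)))) (not simplifiable)
  at RLL: (((4*4)+b)*4) (not simplifiable)
  at RLLL: ((4*4)+b) (not simplifiable)
  at RLLLL: (4*4) (SIMPLIFIABLE)
  at RLR: (((b+y)+(a+z))*((y+y)*(z*x))) (not simplifiable)
  at RLRL: ((b+y)+(a+z)) (not simplifiable)
  at RLRLL: (b+y) (not simplifiable)
  at RLRLR: (a+z) (not simplifiable)
  at RLRR: ((y+y)*(z*x)) (not simplifiable)
  at RLRRL: (y+y) (not simplifiable)
  at RLRRR: (z*x) (not simplifiable)
  at RR: (((8*(1*x))+((a+9)*(z*y)))*(((b+9)+(a*8))*(7+(z+b)))) (not simplifiable)
  at RRL: ((8*(1*x))+((a+9)*(z*y))) (not simplifiable)
  at RRLL: (8*(1*x)) (not simplifiable)
  at RRLLR: (1*x) (SIMPLIFIABLE)
  at RRLR: ((a+9)*(z*y)) (not simplifiable)
  at RRLRL: (a+9) (not simplifiable)
  at RRLRR: (z*y) (not simplifiable)
  at RRR: (((b+9)+(a*8))*(7+(z+b))) (not simplifiable)
  at RRRL: ((b+9)+(a*8)) (not simplifiable)
  at RRRLL: (b+9) (not simplifiable)
  at RRRLR: (a*8) (not simplifiable)
  at RRRR: (7+(z+b)) (not simplifiable)
  at RRRRR: (z+b) (not simplifiable)
Found simplifiable subexpr at path root: (0+(((((4*4)+b)*4)+(((b+y)+(a+z))*((y+y)*(z*x))))*(((8*(1*x))+((a+9)*(z*y)))*(((b+9)+(a*8))*(7+(z+b))))))
One SIMPLIFY step would give: (((((4*4)+b)*4)+(((b+y)+(a+z))*((y+y)*(z*x))))*(((8*(1*x))+((a+9)*(z*y)))*(((b+9)+(a*8))*(7+(z+b)))))
-> NOT in normal form.

Answer: no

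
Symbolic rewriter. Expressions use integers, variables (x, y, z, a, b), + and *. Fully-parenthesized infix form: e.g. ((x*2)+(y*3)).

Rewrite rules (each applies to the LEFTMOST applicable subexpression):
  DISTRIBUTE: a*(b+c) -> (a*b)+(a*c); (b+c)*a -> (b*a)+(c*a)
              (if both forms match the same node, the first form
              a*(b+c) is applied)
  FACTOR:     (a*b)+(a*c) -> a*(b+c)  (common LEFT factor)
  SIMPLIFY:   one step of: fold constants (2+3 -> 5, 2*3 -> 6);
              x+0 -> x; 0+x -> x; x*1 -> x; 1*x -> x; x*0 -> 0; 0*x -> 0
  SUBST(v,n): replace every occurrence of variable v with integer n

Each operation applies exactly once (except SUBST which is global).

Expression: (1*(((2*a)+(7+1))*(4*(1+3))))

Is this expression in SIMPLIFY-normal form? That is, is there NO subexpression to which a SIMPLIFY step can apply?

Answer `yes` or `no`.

Expression: (1*(((2*a)+(7+1))*(4*(1+3))))
Scanning for simplifiable subexpressions (pre-order)...
  at root: (1*(((2*a)+(7+1))*(4*(1+3)))) (SIMPLIFIABLE)
  at R: (((2*a)+(7+1))*(4*(1+3))) (not simplifiable)
  at RL: ((2*a)+(7+1)) (not simplifiable)
  at RLL: (2*a) (not simplifiable)
  at RLR: (7+1) (SIMPLIFIABLE)
  at RR: (4*(1+3)) (not simplifiable)
  at RRR: (1+3) (SIMPLIFIABLE)
Found simplifiable subexpr at path root: (1*(((2*a)+(7+1))*(4*(1+3))))
One SIMPLIFY step would give: (((2*a)+(7+1))*(4*(1+3)))
-> NOT in normal form.

Answer: no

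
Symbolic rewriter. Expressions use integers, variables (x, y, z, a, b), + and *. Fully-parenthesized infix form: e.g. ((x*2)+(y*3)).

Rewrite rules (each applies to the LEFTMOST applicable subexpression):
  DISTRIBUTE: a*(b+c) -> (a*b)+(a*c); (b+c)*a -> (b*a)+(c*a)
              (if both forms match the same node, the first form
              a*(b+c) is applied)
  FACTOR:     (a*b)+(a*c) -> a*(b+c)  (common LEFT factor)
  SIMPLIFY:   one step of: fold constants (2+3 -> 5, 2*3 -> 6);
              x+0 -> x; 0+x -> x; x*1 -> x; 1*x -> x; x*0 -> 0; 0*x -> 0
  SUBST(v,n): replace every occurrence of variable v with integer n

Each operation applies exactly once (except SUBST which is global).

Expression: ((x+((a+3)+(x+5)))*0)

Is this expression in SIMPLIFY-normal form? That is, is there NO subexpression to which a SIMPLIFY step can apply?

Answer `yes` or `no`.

Expression: ((x+((a+3)+(x+5)))*0)
Scanning for simplifiable subexpressions (pre-order)...
  at root: ((x+((a+3)+(x+5)))*0) (SIMPLIFIABLE)
  at L: (x+((a+3)+(x+5))) (not simplifiable)
  at LR: ((a+3)+(x+5)) (not simplifiable)
  at LRL: (a+3) (not simplifiable)
  at LRR: (x+5) (not simplifiable)
Found simplifiable subexpr at path root: ((x+((a+3)+(x+5)))*0)
One SIMPLIFY step would give: 0
-> NOT in normal form.

Answer: no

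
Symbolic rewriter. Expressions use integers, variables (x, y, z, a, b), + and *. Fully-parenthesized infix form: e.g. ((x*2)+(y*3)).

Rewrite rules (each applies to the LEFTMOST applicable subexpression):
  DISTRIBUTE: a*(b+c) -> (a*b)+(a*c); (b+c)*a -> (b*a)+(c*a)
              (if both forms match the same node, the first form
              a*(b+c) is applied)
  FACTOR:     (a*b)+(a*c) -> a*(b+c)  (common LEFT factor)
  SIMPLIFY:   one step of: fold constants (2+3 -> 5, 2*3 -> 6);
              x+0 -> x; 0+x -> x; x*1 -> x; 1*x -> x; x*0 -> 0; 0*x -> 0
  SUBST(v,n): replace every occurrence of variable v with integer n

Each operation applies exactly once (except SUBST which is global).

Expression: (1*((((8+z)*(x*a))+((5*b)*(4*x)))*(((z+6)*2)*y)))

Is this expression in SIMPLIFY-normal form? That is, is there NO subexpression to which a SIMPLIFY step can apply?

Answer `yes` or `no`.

Answer: no

Derivation:
Expression: (1*((((8+z)*(x*a))+((5*b)*(4*x)))*(((z+6)*2)*y)))
Scanning for simplifiable subexpressions (pre-order)...
  at root: (1*((((8+z)*(x*a))+((5*b)*(4*x)))*(((z+6)*2)*y))) (SIMPLIFIABLE)
  at R: ((((8+z)*(x*a))+((5*b)*(4*x)))*(((z+6)*2)*y)) (not simplifiable)
  at RL: (((8+z)*(x*a))+((5*b)*(4*x))) (not simplifiable)
  at RLL: ((8+z)*(x*a)) (not simplifiable)
  at RLLL: (8+z) (not simplifiable)
  at RLLR: (x*a) (not simplifiable)
  at RLR: ((5*b)*(4*x)) (not simplifiable)
  at RLRL: (5*b) (not simplifiable)
  at RLRR: (4*x) (not simplifiable)
  at RR: (((z+6)*2)*y) (not simplifiable)
  at RRL: ((z+6)*2) (not simplifiable)
  at RRLL: (z+6) (not simplifiable)
Found simplifiable subexpr at path root: (1*((((8+z)*(x*a))+((5*b)*(4*x)))*(((z+6)*2)*y)))
One SIMPLIFY step would give: ((((8+z)*(x*a))+((5*b)*(4*x)))*(((z+6)*2)*y))
-> NOT in normal form.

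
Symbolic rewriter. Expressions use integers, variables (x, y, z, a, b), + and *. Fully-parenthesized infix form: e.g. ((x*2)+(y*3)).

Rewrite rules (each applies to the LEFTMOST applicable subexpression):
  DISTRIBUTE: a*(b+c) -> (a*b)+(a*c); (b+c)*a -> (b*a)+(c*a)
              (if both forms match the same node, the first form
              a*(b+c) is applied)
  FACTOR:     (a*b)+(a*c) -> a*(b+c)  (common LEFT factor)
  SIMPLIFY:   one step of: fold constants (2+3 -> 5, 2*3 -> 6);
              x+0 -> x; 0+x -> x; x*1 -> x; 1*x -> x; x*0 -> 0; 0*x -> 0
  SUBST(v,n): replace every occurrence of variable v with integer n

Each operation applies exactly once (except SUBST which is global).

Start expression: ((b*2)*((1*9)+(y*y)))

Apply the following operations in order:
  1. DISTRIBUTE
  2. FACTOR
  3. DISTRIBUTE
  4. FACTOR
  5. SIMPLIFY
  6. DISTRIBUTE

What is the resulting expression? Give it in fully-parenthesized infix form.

Answer: (((b*2)*9)+((b*2)*(y*y)))

Derivation:
Start: ((b*2)*((1*9)+(y*y)))
Apply DISTRIBUTE at root (target: ((b*2)*((1*9)+(y*y)))): ((b*2)*((1*9)+(y*y))) -> (((b*2)*(1*9))+((b*2)*(y*y)))
Apply FACTOR at root (target: (((b*2)*(1*9))+((b*2)*(y*y)))): (((b*2)*(1*9))+((b*2)*(y*y))) -> ((b*2)*((1*9)+(y*y)))
Apply DISTRIBUTE at root (target: ((b*2)*((1*9)+(y*y)))): ((b*2)*((1*9)+(y*y))) -> (((b*2)*(1*9))+((b*2)*(y*y)))
Apply FACTOR at root (target: (((b*2)*(1*9))+((b*2)*(y*y)))): (((b*2)*(1*9))+((b*2)*(y*y))) -> ((b*2)*((1*9)+(y*y)))
Apply SIMPLIFY at RL (target: (1*9)): ((b*2)*((1*9)+(y*y))) -> ((b*2)*(9+(y*y)))
Apply DISTRIBUTE at root (target: ((b*2)*(9+(y*y)))): ((b*2)*(9+(y*y))) -> (((b*2)*9)+((b*2)*(y*y)))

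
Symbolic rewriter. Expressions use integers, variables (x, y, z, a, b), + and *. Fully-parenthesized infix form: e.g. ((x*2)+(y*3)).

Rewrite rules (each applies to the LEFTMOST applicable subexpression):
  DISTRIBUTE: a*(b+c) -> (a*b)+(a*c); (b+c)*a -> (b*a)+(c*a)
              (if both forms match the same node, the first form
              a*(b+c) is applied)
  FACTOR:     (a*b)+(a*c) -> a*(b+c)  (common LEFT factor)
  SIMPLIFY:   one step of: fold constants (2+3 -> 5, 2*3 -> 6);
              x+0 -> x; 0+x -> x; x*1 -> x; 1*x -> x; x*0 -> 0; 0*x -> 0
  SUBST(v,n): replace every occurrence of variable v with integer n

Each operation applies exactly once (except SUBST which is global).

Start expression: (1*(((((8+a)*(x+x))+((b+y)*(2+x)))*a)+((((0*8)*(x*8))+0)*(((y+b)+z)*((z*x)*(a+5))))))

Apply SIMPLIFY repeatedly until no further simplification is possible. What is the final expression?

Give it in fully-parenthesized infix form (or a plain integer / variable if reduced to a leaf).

Answer: ((((8+a)*(x+x))+((b+y)*(2+x)))*a)

Derivation:
Start: (1*(((((8+a)*(x+x))+((b+y)*(2+x)))*a)+((((0*8)*(x*8))+0)*(((y+b)+z)*((z*x)*(a+5))))))
Step 1: at root: (1*(((((8+a)*(x+x))+((b+y)*(2+x)))*a)+((((0*8)*(x*8))+0)*(((y+b)+z)*((z*x)*(a+5)))))) -> (((((8+a)*(x+x))+((b+y)*(2+x)))*a)+((((0*8)*(x*8))+0)*(((y+b)+z)*((z*x)*(a+5))))); overall: (1*(((((8+a)*(x+x))+((b+y)*(2+x)))*a)+((((0*8)*(x*8))+0)*(((y+b)+z)*((z*x)*(a+5)))))) -> (((((8+a)*(x+x))+((b+y)*(2+x)))*a)+((((0*8)*(x*8))+0)*(((y+b)+z)*((z*x)*(a+5)))))
Step 2: at RL: (((0*8)*(x*8))+0) -> ((0*8)*(x*8)); overall: (((((8+a)*(x+x))+((b+y)*(2+x)))*a)+((((0*8)*(x*8))+0)*(((y+b)+z)*((z*x)*(a+5))))) -> (((((8+a)*(x+x))+((b+y)*(2+x)))*a)+(((0*8)*(x*8))*(((y+b)+z)*((z*x)*(a+5)))))
Step 3: at RLL: (0*8) -> 0; overall: (((((8+a)*(x+x))+((b+y)*(2+x)))*a)+(((0*8)*(x*8))*(((y+b)+z)*((z*x)*(a+5))))) -> (((((8+a)*(x+x))+((b+y)*(2+x)))*a)+((0*(x*8))*(((y+b)+z)*((z*x)*(a+5)))))
Step 4: at RL: (0*(x*8)) -> 0; overall: (((((8+a)*(x+x))+((b+y)*(2+x)))*a)+((0*(x*8))*(((y+b)+z)*((z*x)*(a+5))))) -> (((((8+a)*(x+x))+((b+y)*(2+x)))*a)+(0*(((y+b)+z)*((z*x)*(a+5)))))
Step 5: at R: (0*(((y+b)+z)*((z*x)*(a+5)))) -> 0; overall: (((((8+a)*(x+x))+((b+y)*(2+x)))*a)+(0*(((y+b)+z)*((z*x)*(a+5))))) -> (((((8+a)*(x+x))+((b+y)*(2+x)))*a)+0)
Step 6: at root: (((((8+a)*(x+x))+((b+y)*(2+x)))*a)+0) -> ((((8+a)*(x+x))+((b+y)*(2+x)))*a); overall: (((((8+a)*(x+x))+((b+y)*(2+x)))*a)+0) -> ((((8+a)*(x+x))+((b+y)*(2+x)))*a)
Fixed point: ((((8+a)*(x+x))+((b+y)*(2+x)))*a)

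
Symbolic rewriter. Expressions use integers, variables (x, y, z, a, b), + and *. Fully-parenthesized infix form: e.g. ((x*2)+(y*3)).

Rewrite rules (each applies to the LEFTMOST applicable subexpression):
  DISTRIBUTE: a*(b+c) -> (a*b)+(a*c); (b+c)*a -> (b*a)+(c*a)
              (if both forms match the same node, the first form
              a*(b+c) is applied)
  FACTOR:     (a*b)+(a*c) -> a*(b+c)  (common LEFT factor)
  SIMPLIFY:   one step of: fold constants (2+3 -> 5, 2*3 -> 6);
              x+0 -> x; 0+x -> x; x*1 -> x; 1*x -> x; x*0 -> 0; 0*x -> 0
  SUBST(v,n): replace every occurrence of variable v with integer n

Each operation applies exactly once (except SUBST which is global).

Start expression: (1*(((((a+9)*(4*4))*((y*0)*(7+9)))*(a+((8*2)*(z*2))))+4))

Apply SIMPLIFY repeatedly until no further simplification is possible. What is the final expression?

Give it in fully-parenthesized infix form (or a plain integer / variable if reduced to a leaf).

Answer: 4

Derivation:
Start: (1*(((((a+9)*(4*4))*((y*0)*(7+9)))*(a+((8*2)*(z*2))))+4))
Step 1: at root: (1*(((((a+9)*(4*4))*((y*0)*(7+9)))*(a+((8*2)*(z*2))))+4)) -> (((((a+9)*(4*4))*((y*0)*(7+9)))*(a+((8*2)*(z*2))))+4); overall: (1*(((((a+9)*(4*4))*((y*0)*(7+9)))*(a+((8*2)*(z*2))))+4)) -> (((((a+9)*(4*4))*((y*0)*(7+9)))*(a+((8*2)*(z*2))))+4)
Step 2: at LLLR: (4*4) -> 16; overall: (((((a+9)*(4*4))*((y*0)*(7+9)))*(a+((8*2)*(z*2))))+4) -> (((((a+9)*16)*((y*0)*(7+9)))*(a+((8*2)*(z*2))))+4)
Step 3: at LLRL: (y*0) -> 0; overall: (((((a+9)*16)*((y*0)*(7+9)))*(a+((8*2)*(z*2))))+4) -> (((((a+9)*16)*(0*(7+9)))*(a+((8*2)*(z*2))))+4)
Step 4: at LLR: (0*(7+9)) -> 0; overall: (((((a+9)*16)*(0*(7+9)))*(a+((8*2)*(z*2))))+4) -> (((((a+9)*16)*0)*(a+((8*2)*(z*2))))+4)
Step 5: at LL: (((a+9)*16)*0) -> 0; overall: (((((a+9)*16)*0)*(a+((8*2)*(z*2))))+4) -> ((0*(a+((8*2)*(z*2))))+4)
Step 6: at L: (0*(a+((8*2)*(z*2)))) -> 0; overall: ((0*(a+((8*2)*(z*2))))+4) -> (0+4)
Step 7: at root: (0+4) -> 4; overall: (0+4) -> 4
Fixed point: 4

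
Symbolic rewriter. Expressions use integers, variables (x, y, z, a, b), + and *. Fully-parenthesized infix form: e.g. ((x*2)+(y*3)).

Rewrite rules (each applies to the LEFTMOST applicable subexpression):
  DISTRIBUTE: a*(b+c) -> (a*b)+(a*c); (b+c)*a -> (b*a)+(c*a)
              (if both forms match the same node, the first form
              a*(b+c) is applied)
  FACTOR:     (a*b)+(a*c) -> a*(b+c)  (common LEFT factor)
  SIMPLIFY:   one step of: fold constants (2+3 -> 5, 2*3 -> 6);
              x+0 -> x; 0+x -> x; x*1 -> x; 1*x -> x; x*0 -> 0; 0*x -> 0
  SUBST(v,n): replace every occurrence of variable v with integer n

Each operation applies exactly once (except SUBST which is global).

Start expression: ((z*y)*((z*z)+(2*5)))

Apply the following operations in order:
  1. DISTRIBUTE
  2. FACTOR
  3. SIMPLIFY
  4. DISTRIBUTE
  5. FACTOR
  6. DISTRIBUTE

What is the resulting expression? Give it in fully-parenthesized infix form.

Answer: (((z*y)*(z*z))+((z*y)*10))

Derivation:
Start: ((z*y)*((z*z)+(2*5)))
Apply DISTRIBUTE at root (target: ((z*y)*((z*z)+(2*5)))): ((z*y)*((z*z)+(2*5))) -> (((z*y)*(z*z))+((z*y)*(2*5)))
Apply FACTOR at root (target: (((z*y)*(z*z))+((z*y)*(2*5)))): (((z*y)*(z*z))+((z*y)*(2*5))) -> ((z*y)*((z*z)+(2*5)))
Apply SIMPLIFY at RR (target: (2*5)): ((z*y)*((z*z)+(2*5))) -> ((z*y)*((z*z)+10))
Apply DISTRIBUTE at root (target: ((z*y)*((z*z)+10))): ((z*y)*((z*z)+10)) -> (((z*y)*(z*z))+((z*y)*10))
Apply FACTOR at root (target: (((z*y)*(z*z))+((z*y)*10))): (((z*y)*(z*z))+((z*y)*10)) -> ((z*y)*((z*z)+10))
Apply DISTRIBUTE at root (target: ((z*y)*((z*z)+10))): ((z*y)*((z*z)+10)) -> (((z*y)*(z*z))+((z*y)*10))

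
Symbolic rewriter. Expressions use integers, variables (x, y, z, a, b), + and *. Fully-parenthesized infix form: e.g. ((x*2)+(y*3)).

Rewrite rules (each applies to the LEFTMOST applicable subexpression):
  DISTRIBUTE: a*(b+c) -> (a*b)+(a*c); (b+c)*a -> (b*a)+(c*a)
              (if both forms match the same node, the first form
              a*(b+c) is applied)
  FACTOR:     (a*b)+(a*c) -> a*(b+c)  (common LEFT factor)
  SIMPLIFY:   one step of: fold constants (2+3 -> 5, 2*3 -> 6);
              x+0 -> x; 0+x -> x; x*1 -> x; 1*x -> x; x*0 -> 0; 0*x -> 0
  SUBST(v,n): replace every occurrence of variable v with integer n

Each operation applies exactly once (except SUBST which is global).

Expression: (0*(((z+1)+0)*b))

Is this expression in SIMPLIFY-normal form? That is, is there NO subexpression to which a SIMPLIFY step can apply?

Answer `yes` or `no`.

Answer: no

Derivation:
Expression: (0*(((z+1)+0)*b))
Scanning for simplifiable subexpressions (pre-order)...
  at root: (0*(((z+1)+0)*b)) (SIMPLIFIABLE)
  at R: (((z+1)+0)*b) (not simplifiable)
  at RL: ((z+1)+0) (SIMPLIFIABLE)
  at RLL: (z+1) (not simplifiable)
Found simplifiable subexpr at path root: (0*(((z+1)+0)*b))
One SIMPLIFY step would give: 0
-> NOT in normal form.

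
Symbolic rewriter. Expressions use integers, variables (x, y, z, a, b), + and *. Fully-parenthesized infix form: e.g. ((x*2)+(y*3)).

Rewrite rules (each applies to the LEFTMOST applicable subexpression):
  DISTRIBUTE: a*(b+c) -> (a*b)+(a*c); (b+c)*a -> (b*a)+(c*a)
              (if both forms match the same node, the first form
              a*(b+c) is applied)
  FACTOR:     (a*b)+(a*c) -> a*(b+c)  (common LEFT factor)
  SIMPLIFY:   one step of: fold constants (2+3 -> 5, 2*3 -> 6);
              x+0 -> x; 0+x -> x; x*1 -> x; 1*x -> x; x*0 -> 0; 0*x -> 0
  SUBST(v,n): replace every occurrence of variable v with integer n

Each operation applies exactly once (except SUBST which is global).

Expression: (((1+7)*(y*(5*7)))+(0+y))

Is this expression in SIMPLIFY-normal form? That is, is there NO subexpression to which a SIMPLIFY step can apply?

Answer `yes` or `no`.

Answer: no

Derivation:
Expression: (((1+7)*(y*(5*7)))+(0+y))
Scanning for simplifiable subexpressions (pre-order)...
  at root: (((1+7)*(y*(5*7)))+(0+y)) (not simplifiable)
  at L: ((1+7)*(y*(5*7))) (not simplifiable)
  at LL: (1+7) (SIMPLIFIABLE)
  at LR: (y*(5*7)) (not simplifiable)
  at LRR: (5*7) (SIMPLIFIABLE)
  at R: (0+y) (SIMPLIFIABLE)
Found simplifiable subexpr at path LL: (1+7)
One SIMPLIFY step would give: ((8*(y*(5*7)))+(0+y))
-> NOT in normal form.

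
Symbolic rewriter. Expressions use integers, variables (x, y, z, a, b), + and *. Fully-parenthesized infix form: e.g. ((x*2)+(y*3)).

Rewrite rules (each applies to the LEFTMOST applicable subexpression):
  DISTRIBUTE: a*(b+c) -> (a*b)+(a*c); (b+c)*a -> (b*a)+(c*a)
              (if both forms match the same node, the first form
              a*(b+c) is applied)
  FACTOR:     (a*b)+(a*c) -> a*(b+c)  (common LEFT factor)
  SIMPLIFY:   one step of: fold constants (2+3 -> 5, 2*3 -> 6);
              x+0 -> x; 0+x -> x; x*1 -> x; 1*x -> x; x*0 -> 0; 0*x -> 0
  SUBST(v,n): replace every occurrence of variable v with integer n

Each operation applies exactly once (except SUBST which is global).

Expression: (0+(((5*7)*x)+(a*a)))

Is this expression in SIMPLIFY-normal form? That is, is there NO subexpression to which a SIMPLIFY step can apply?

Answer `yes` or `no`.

Expression: (0+(((5*7)*x)+(a*a)))
Scanning for simplifiable subexpressions (pre-order)...
  at root: (0+(((5*7)*x)+(a*a))) (SIMPLIFIABLE)
  at R: (((5*7)*x)+(a*a)) (not simplifiable)
  at RL: ((5*7)*x) (not simplifiable)
  at RLL: (5*7) (SIMPLIFIABLE)
  at RR: (a*a) (not simplifiable)
Found simplifiable subexpr at path root: (0+(((5*7)*x)+(a*a)))
One SIMPLIFY step would give: (((5*7)*x)+(a*a))
-> NOT in normal form.

Answer: no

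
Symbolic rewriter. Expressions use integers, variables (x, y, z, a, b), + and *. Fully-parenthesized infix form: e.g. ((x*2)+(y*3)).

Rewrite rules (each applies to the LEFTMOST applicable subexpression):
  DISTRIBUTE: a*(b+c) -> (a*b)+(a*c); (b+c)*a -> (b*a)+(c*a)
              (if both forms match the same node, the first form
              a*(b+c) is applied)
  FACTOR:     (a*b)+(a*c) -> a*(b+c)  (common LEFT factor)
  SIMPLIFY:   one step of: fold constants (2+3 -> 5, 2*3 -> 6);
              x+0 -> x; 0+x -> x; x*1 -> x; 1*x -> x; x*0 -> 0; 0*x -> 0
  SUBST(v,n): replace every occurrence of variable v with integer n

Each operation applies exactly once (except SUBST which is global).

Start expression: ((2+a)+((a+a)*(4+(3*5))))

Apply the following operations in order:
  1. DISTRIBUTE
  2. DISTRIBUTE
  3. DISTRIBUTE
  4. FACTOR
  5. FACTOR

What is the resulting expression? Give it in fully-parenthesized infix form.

Start: ((2+a)+((a+a)*(4+(3*5))))
Apply DISTRIBUTE at R (target: ((a+a)*(4+(3*5)))): ((2+a)+((a+a)*(4+(3*5)))) -> ((2+a)+(((a+a)*4)+((a+a)*(3*5))))
Apply DISTRIBUTE at RL (target: ((a+a)*4)): ((2+a)+(((a+a)*4)+((a+a)*(3*5)))) -> ((2+a)+(((a*4)+(a*4))+((a+a)*(3*5))))
Apply DISTRIBUTE at RR (target: ((a+a)*(3*5))): ((2+a)+(((a*4)+(a*4))+((a+a)*(3*5)))) -> ((2+a)+(((a*4)+(a*4))+((a*(3*5))+(a*(3*5)))))
Apply FACTOR at RL (target: ((a*4)+(a*4))): ((2+a)+(((a*4)+(a*4))+((a*(3*5))+(a*(3*5))))) -> ((2+a)+((a*(4+4))+((a*(3*5))+(a*(3*5)))))
Apply FACTOR at RR (target: ((a*(3*5))+(a*(3*5)))): ((2+a)+((a*(4+4))+((a*(3*5))+(a*(3*5))))) -> ((2+a)+((a*(4+4))+(a*((3*5)+(3*5)))))

Answer: ((2+a)+((a*(4+4))+(a*((3*5)+(3*5)))))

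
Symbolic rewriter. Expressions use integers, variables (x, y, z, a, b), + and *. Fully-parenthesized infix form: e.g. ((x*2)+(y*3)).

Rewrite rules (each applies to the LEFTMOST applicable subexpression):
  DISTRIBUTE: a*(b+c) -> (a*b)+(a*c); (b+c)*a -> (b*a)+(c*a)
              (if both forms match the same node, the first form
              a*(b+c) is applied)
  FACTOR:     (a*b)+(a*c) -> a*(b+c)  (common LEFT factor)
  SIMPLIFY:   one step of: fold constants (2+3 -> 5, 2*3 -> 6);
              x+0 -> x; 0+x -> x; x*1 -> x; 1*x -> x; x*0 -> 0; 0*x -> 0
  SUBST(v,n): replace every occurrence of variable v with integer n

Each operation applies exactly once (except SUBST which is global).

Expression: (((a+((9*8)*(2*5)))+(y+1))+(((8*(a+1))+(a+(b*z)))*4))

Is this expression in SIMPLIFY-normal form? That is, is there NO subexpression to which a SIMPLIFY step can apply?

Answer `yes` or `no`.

Expression: (((a+((9*8)*(2*5)))+(y+1))+(((8*(a+1))+(a+(b*z)))*4))
Scanning for simplifiable subexpressions (pre-order)...
  at root: (((a+((9*8)*(2*5)))+(y+1))+(((8*(a+1))+(a+(b*z)))*4)) (not simplifiable)
  at L: ((a+((9*8)*(2*5)))+(y+1)) (not simplifiable)
  at LL: (a+((9*8)*(2*5))) (not simplifiable)
  at LLR: ((9*8)*(2*5)) (not simplifiable)
  at LLRL: (9*8) (SIMPLIFIABLE)
  at LLRR: (2*5) (SIMPLIFIABLE)
  at LR: (y+1) (not simplifiable)
  at R: (((8*(a+1))+(a+(b*z)))*4) (not simplifiable)
  at RL: ((8*(a+1))+(a+(b*z))) (not simplifiable)
  at RLL: (8*(a+1)) (not simplifiable)
  at RLLR: (a+1) (not simplifiable)
  at RLR: (a+(b*z)) (not simplifiable)
  at RLRR: (b*z) (not simplifiable)
Found simplifiable subexpr at path LLRL: (9*8)
One SIMPLIFY step would give: (((a+(72*(2*5)))+(y+1))+(((8*(a+1))+(a+(b*z)))*4))
-> NOT in normal form.

Answer: no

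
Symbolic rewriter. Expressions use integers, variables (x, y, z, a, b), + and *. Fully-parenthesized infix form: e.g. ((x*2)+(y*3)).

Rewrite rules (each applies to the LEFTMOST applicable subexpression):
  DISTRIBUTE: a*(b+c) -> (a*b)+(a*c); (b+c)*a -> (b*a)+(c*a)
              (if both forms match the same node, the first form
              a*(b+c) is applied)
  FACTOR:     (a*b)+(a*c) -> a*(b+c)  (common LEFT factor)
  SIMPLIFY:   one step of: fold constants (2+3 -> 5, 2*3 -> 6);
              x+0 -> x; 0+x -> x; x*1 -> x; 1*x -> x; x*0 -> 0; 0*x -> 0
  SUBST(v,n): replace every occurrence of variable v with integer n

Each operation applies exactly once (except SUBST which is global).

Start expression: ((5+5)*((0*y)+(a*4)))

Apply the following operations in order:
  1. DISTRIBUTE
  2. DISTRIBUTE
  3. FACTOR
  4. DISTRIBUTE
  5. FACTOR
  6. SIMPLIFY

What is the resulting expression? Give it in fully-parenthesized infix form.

Start: ((5+5)*((0*y)+(a*4)))
Apply DISTRIBUTE at root (target: ((5+5)*((0*y)+(a*4)))): ((5+5)*((0*y)+(a*4))) -> (((5+5)*(0*y))+((5+5)*(a*4)))
Apply DISTRIBUTE at L (target: ((5+5)*(0*y))): (((5+5)*(0*y))+((5+5)*(a*4))) -> (((5*(0*y))+(5*(0*y)))+((5+5)*(a*4)))
Apply FACTOR at L (target: ((5*(0*y))+(5*(0*y)))): (((5*(0*y))+(5*(0*y)))+((5+5)*(a*4))) -> ((5*((0*y)+(0*y)))+((5+5)*(a*4)))
Apply DISTRIBUTE at L (target: (5*((0*y)+(0*y)))): ((5*((0*y)+(0*y)))+((5+5)*(a*4))) -> (((5*(0*y))+(5*(0*y)))+((5+5)*(a*4)))
Apply FACTOR at L (target: ((5*(0*y))+(5*(0*y)))): (((5*(0*y))+(5*(0*y)))+((5+5)*(a*4))) -> ((5*((0*y)+(0*y)))+((5+5)*(a*4)))
Apply SIMPLIFY at LRL (target: (0*y)): ((5*((0*y)+(0*y)))+((5+5)*(a*4))) -> ((5*(0+(0*y)))+((5+5)*(a*4)))

Answer: ((5*(0+(0*y)))+((5+5)*(a*4)))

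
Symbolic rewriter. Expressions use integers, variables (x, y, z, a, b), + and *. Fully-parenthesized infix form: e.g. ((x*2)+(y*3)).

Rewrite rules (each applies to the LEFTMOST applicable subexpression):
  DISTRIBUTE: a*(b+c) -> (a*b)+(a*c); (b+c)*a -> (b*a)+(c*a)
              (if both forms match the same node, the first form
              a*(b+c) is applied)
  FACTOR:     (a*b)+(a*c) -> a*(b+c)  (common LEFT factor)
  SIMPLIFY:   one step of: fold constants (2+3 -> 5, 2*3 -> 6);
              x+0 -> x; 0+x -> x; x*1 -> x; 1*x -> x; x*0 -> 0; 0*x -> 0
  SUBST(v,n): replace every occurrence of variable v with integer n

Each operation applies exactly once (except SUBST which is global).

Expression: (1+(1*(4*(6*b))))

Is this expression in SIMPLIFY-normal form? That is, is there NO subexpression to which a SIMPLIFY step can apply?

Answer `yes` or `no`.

Expression: (1+(1*(4*(6*b))))
Scanning for simplifiable subexpressions (pre-order)...
  at root: (1+(1*(4*(6*b)))) (not simplifiable)
  at R: (1*(4*(6*b))) (SIMPLIFIABLE)
  at RR: (4*(6*b)) (not simplifiable)
  at RRR: (6*b) (not simplifiable)
Found simplifiable subexpr at path R: (1*(4*(6*b)))
One SIMPLIFY step would give: (1+(4*(6*b)))
-> NOT in normal form.

Answer: no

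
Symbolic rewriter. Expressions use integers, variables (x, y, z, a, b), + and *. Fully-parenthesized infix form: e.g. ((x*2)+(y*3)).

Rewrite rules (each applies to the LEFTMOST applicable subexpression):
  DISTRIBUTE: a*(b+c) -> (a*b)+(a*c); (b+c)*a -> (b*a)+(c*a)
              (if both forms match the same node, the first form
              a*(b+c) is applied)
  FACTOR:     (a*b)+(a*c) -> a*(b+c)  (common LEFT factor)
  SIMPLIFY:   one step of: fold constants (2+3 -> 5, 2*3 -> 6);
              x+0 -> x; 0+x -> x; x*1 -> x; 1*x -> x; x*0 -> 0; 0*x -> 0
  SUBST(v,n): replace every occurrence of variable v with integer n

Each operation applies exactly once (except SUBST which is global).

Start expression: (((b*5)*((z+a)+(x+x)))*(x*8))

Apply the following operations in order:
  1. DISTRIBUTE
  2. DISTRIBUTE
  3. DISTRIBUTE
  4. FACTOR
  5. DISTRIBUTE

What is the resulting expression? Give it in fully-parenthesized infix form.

Start: (((b*5)*((z+a)+(x+x)))*(x*8))
Apply DISTRIBUTE at L (target: ((b*5)*((z+a)+(x+x)))): (((b*5)*((z+a)+(x+x)))*(x*8)) -> ((((b*5)*(z+a))+((b*5)*(x+x)))*(x*8))
Apply DISTRIBUTE at root (target: ((((b*5)*(z+a))+((b*5)*(x+x)))*(x*8))): ((((b*5)*(z+a))+((b*5)*(x+x)))*(x*8)) -> ((((b*5)*(z+a))*(x*8))+(((b*5)*(x+x))*(x*8)))
Apply DISTRIBUTE at LL (target: ((b*5)*(z+a))): ((((b*5)*(z+a))*(x*8))+(((b*5)*(x+x))*(x*8))) -> (((((b*5)*z)+((b*5)*a))*(x*8))+(((b*5)*(x+x))*(x*8)))
Apply FACTOR at LL (target: (((b*5)*z)+((b*5)*a))): (((((b*5)*z)+((b*5)*a))*(x*8))+(((b*5)*(x+x))*(x*8))) -> ((((b*5)*(z+a))*(x*8))+(((b*5)*(x+x))*(x*8)))
Apply DISTRIBUTE at LL (target: ((b*5)*(z+a))): ((((b*5)*(z+a))*(x*8))+(((b*5)*(x+x))*(x*8))) -> (((((b*5)*z)+((b*5)*a))*(x*8))+(((b*5)*(x+x))*(x*8)))

Answer: (((((b*5)*z)+((b*5)*a))*(x*8))+(((b*5)*(x+x))*(x*8)))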